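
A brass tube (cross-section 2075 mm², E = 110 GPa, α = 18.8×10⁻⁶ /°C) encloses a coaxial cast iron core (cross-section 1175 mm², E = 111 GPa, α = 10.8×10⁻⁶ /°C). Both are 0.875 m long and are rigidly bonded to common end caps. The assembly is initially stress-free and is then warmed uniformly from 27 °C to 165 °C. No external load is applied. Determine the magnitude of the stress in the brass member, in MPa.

Both members must finish at the same length. With the larger α, the brass tends to over-expand; the plates restrain it, putting the brass in compression and the cast iron in tension. With no external load the two internal forces are equal and opposite, magnitude P.
Equating the net (thermal + elastic) strains gives |α₁ − α₂|·ΔT = P·[1/(A₁E₁) + 1/(A₂E₂)].
|α₁ − α₂|·ΔT = 8×10⁻⁶ × 138 = 0.001104.
1/(A₁E₁) + 1/(A₂E₂) = 1/(2075×110×10³) + 1/(1175×111×10³) = 1.205×10⁻⁸ N⁻¹.
So P = 0.001104 / 1.205×10⁻⁸ = 91.63 kN.
σ_{brass} = P/A₁ = 91630/2075 = 44.16 MPa, compressive.

σ ≈ 44.2 MPa (compressive)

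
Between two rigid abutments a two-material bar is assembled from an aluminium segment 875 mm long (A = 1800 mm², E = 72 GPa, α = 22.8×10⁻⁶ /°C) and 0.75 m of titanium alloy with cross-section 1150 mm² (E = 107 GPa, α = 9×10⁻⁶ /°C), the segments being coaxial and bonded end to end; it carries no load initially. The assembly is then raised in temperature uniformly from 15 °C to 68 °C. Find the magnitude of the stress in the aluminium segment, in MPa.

Free thermal expansion of the whole bar: Σ αᵢΔT Lᵢ = 22.8×10⁻⁶×53×875 + 9×10⁻⁶×53×750 = 1.415 mm.
The rigid supports impose zero overall length change; the single axial force P common to all segments must satisfy P Σ Lᵢ/(AᵢEᵢ) = δ_free.
Σ Lᵢ/(AᵢEᵢ) = 875/(1800×72×10³) + 750/(1150×107×10³) = 1.285×10⁻⁵ mm/N.
Hence P = δ_free / Σ(L/AE) = 1.415/1.285×10⁻⁵ = 110.2 kN (compressive).
σ_{aluminium} = P / A = 110200 / 1800 = 61.2 MPa.

σ ≈ 61.2 MPa (compressive)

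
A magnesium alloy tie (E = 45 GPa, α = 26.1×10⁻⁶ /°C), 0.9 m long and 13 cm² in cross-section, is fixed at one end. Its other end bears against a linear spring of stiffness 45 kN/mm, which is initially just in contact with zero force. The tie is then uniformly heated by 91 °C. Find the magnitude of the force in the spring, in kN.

P ≈ 56.8 kN

If the spring were absent the tie would lengthen by αΔT L = 26.1×10⁻⁶ × 91 × 900 = 2.138 mm.
Let P be the compressive force at the spring. The tie shortens elastically by PL/(AE) and the spring compresses by P/k; together these equal δ_free.
So P = δ_free / [L/(AE) + 1/k] = 2.138 / [ 900/(1300×45×10³) + 1/(45×10³) ].
P = 2.138 / 3.761×10⁻⁵ = 56840 N.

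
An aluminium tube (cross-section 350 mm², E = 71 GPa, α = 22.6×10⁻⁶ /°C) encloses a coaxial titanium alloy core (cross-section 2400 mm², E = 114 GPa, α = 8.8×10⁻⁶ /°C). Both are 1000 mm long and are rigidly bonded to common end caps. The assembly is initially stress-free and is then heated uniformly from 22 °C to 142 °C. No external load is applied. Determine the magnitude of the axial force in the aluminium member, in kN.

Both members must finish at the same length. With the larger α, the aluminium tends to over-expand; the plates restrain it, putting the aluminium in compression and the titanium alloy in tension. With no external load the two internal forces are equal and opposite, magnitude P.
Setting the final lengths equal and cancelling L: (α₁ − α₂)ΔT = P/(A₁E₁) + P/(A₂E₂).
|α₁ − α₂|·ΔT = 13.8×10⁻⁶ × 120 = 0.001656.
1/(A₁E₁) + 1/(A₂E₂) = 1/(350×71×10³) + 1/(2400×114×10³) = 4.39×10⁻⁸ N⁻¹.
P = 0.001656 / 4.39×10⁻⁸ = 37730 N = 37.73 kN.

P ≈ 37.7 kN (compressive in the aluminium)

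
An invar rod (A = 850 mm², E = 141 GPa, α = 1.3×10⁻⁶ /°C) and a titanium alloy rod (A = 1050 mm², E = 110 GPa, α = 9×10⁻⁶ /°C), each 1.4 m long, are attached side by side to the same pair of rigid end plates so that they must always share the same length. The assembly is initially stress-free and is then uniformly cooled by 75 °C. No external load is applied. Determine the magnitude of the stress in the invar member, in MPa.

σ ≈ 40 MPa (compressive)

Equilibrium of a rigid end plate with no external load gives equal and opposite internal forces ±P in the two members. Since α_{titanium alloy} > α_{invar}, cooling drives the titanium alloy into tension and the invar into compression.
Compatibility of the two members (thermal + elastic change equal): (α₁ − α₂)ΔT = P·[1/(A₁E₁) + 1/(A₂E₂)].
|α₁ − α₂|·ΔT = 7.7×10⁻⁶ × 75 = 0.0005775.
1/(A₁E₁) + 1/(A₂E₂) = 1/(850×141×10³) + 1/(1050×110×10³) = 1.7×10⁻⁸ N⁻¹.
P = 0.0005775 / 1.7×10⁻⁸ = 33970 N = 33.97 kN.
σ_{invar} = P/A₁ = 33970/850 = 39.96 MPa, compressive.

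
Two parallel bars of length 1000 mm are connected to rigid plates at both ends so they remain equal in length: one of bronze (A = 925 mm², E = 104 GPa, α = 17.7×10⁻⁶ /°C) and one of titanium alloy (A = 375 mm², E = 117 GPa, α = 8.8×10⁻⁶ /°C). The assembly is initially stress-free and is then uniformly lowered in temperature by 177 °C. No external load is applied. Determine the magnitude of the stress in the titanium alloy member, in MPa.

The bronze has the larger α, so on cooling it would change length more than the titanium alloy if both were free. The rigid plates force a common final length, so the bronze is put into tension and the titanium alloy into compression, with equal and opposite forces P (no external load).
Equating the net (thermal + elastic) strains gives |α₁ − α₂|·ΔT = P·[1/(A₁E₁) + 1/(A₂E₂)].
|α₁ − α₂|·ΔT = 8.9×10⁻⁶ × 177 = 0.001575.
1/(A₁E₁) + 1/(A₂E₂) = 1/(925×104×10³) + 1/(375×117×10³) = 3.319×10⁻⁸ N⁻¹.
So P = 0.001575 / 3.319×10⁻⁸ = 47.47 kN.
σ_{titanium alloy} = P/A₂ = 47470/375 = 126.6 MPa, compressive.

σ ≈ 127 MPa (compressive)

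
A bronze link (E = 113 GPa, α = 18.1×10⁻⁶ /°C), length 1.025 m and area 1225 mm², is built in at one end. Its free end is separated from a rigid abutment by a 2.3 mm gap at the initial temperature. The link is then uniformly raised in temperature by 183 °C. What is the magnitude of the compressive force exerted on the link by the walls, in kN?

If the wall were absent the link would grow by αΔT L = 18.1×10⁻⁶ × 183 × 1025 = 3.395 mm.
This exceeds the 2.3 mm gap, so the wall pushes back. The portion of expansion that must be recovered elastically is δ_free − gap = 3.395 − 2.3 = 1.095 mm.
That suppressed elongation corresponds to σ = E·Δ/L = 113×10³ × 1.095/1025 = 120.7 MPa.
Force on the wall = σA = 120.7 × 1225 mm² = 147.9 kN.

P ≈ 148 kN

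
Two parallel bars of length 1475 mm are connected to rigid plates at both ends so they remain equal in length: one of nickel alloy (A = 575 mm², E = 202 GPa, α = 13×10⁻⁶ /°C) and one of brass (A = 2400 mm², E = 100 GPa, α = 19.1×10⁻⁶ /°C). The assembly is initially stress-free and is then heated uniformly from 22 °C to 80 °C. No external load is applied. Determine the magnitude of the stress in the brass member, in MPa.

σ ≈ 11.5 MPa (compressive)

Both members must finish at the same length. With the larger α, the brass tends to over-expand; the plates restrain it, putting the brass in compression and the nickel alloy in tension. With no external load the two internal forces are equal and opposite, magnitude P.
Compatibility of the two members (thermal + elastic change equal): (α₁ − α₂)ΔT = P·[1/(A₁E₁) + 1/(A₂E₂)].
|α₁ − α₂|·ΔT = 6.1×10⁻⁶ × 58 = 0.0003538.
1/(A₁E₁) + 1/(A₂E₂) = 1/(575×202×10³) + 1/(2400×100×10³) = 1.278×10⁻⁸ N⁻¹.
P = 0.0003538 / 1.278×10⁻⁸ = 27690 N = 27.69 kN.
σ_{brass} = P/A₂ = 27690/2400 = 11.54 MPa, compressive.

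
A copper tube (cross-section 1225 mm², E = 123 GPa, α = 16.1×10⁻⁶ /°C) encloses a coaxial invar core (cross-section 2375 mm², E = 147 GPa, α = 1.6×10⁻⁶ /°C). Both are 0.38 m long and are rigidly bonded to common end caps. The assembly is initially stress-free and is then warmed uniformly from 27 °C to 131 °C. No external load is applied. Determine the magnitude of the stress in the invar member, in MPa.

Both members must finish at the same length. With the larger α, the copper tends to over-expand; the plates restrain it, putting the copper in compression and the invar in tension. With no external load the two internal forces are equal and opposite, magnitude P.
Compatibility of the two members (thermal + elastic change equal): (α₁ − α₂)ΔT = P·[1/(A₁E₁) + 1/(A₂E₂)].
|α₁ − α₂|·ΔT = 14.5×10⁻⁶ × 104 = 0.001508.
1/(A₁E₁) + 1/(A₂E₂) = 1/(1225×123×10³) + 1/(2375×147×10³) = 9.501×10⁻⁹ N⁻¹.
So P = 0.001508 / 9.501×10⁻⁹ = 158.7 kN.
σ_{invar} = P/A₂ = 158700/2375 = 66.83 MPa, tensile.

σ ≈ 66.8 MPa (tensile)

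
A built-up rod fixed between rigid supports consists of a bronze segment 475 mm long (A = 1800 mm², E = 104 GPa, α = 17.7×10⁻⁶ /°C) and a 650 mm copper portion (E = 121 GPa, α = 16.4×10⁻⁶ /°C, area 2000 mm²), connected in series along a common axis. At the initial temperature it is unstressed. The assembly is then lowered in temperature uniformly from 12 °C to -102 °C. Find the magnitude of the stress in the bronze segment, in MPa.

σ ≈ 231 MPa (tensile)

With the walls removed the bar would change length by δ_free = Σ αᵢΔT Lᵢ = 17.7×10⁻⁶×114×475 + 16.4×10⁻⁶×114×650 = 2.174 mm.
The walls prevent any net length change, so an axial force P (same in every segment) develops. Compatibility: P · Σ Lᵢ/(AᵢEᵢ) = δ_free.
Σ Lᵢ/(AᵢEᵢ) = 475/(1800×104×10³) + 650/(2000×121×10³) = 5.223×10⁻⁶ mm/N.
Hence P = δ_free / Σ(L/AE) = 2.174/5.223×10⁻⁶ = 416.2 kN (tensile).
σ_{bronze} = P / A = 416200 / 1800 = 231.2 MPa.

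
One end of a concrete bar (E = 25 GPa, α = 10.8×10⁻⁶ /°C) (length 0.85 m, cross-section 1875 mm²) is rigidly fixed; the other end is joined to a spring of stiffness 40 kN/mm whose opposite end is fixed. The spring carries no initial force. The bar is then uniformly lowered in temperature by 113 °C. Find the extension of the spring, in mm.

δ ≈ 0.601 mm

If the spring were absent the bar would shorten by αΔT L = 10.8×10⁻⁶ × 113 × 850 = 1.037 mm.
With a force P in the spring, the elastic change of the bar is PL/(AE) and that of the spring is P/k; compatibility requires their sum to equal δ_free.
P [ L/(AE) + 1/k ] = δ_free → P [ 850/(1875×25×10³) + 1/(40×10³) ] = 1.037.
P = 1.037 / 4.313×10⁻⁵ = 24050 N.
Spring extension = P/k = 24050/(40×10³) = 0.6012 mm.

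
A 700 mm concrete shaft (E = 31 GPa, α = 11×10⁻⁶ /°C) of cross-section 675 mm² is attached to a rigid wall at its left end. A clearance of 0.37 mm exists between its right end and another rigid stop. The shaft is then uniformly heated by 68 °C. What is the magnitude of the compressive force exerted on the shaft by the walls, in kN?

P ≈ 4.59 kN

Unrestrained expansion: δ_free = αΔT L = 11×10⁻⁶ × 68 × 700 = 0.5236 mm.
The gap closes (δ_free > 0.37 mm) and the wall then resists a further 0.5236 − 0.37 = 0.1536 mm of expansion.
Compatibility: PL/(AE) = 0.1536 mm, so σ = P/A = E × (0.1536/700) = 6.802 MPa.
Force on the wall = σA = 6.802 × 675 mm² = 4.592 kN.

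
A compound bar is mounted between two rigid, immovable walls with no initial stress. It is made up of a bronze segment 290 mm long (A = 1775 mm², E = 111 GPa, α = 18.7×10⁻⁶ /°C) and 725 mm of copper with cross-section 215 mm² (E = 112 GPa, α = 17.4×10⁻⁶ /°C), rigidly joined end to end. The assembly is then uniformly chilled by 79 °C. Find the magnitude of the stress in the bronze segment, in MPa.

Free thermal contraction of the whole bar: Σ αᵢΔT Lᵢ = 18.7×10⁻⁶×79×290 + 17.4×10⁻⁶×79×725 = 1.425 mm.
The rigid supports impose zero overall length change; the single axial force P common to all segments must satisfy P Σ Lᵢ/(AᵢEᵢ) = δ_free.
Σ Lᵢ/(AᵢEᵢ) = 290/(1775×111×10³) + 725/(215×112×10³) = 3.158×10⁻⁵ mm/N.
So P = 1.425 / 3.158×10⁻⁵ = 45.12 kN, tensile.
σ_{bronze} = P / A = 45120 / 1775 = 25.42 MPa.

σ ≈ 25.4 MPa (tensile)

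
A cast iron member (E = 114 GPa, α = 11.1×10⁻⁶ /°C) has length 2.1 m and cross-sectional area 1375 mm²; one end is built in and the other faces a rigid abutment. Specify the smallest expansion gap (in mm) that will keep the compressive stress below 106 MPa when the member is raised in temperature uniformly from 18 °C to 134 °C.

g ≈ 0.751 mm

Free expansion if unrestrained: δ_free = αΔT L = 11.1×10⁻⁶ × 116 × 2100 = 2.704 mm.
A stress of 106 MPa corresponds to the wall pushing the member back by σL/E = 106×2100/(114×10³) = 1.953 mm.
So the gap has to take up the difference, g_min = δ_free − σL/E = 2.704 − 1.953 = 0.7513 mm.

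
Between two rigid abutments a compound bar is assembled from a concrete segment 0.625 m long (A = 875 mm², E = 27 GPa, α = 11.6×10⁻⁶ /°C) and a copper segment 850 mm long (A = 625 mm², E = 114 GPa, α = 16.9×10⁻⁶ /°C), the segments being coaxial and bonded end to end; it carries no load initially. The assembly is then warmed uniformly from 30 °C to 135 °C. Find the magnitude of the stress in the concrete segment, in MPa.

If the supports were absent, the total length change would be Σ αᵢΔT Lᵢ = 11.6×10⁻⁶×105×625 + 16.9×10⁻⁶×105×850 = 2.27 mm.
Since the ends are fixed, an axial force P builds up, equal in every segment, with P · Σ Lᵢ/(AᵢEᵢ) = δ_free.
Σ Lᵢ/(AᵢEᵢ) = 625/(875×27×10³) + 850/(625×114×10³) = 3.838×10⁻⁵ mm/N.
So P = 2.27 / 3.838×10⁻⁵ = 59.13 kN, compressive.
σ_{concrete} = P / A = 59130 / 875 = 67.57 MPa.

σ ≈ 67.6 MPa (compressive)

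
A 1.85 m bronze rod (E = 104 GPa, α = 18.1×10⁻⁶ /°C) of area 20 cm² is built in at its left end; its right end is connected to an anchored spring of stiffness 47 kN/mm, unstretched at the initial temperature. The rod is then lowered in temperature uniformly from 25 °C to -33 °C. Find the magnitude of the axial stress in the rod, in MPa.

σ ≈ 32.2 MPa (tensile)

If the spring were absent the rod would shorten by αΔT L = 18.1×10⁻⁶ × 58 × 1850 = 1.942 mm.
With a force P in the spring, the elastic change of the rod is PL/(AE) and that of the spring is P/k; compatibility requires their sum to equal δ_free.
So P = δ_free / [L/(AE) + 1/k] = 1.942 / [ 1850/(2000×104×10³) + 1/(47×10³) ].
P = 1.942 / 3.017×10⁻⁵ = 64370 N.
σ = P/A = 64370/2000 = 32.19 MPa.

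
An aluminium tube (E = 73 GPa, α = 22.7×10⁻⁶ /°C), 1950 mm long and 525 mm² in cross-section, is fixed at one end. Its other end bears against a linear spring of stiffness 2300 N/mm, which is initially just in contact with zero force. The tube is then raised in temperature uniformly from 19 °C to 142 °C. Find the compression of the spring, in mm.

If the spring were absent the tube would lengthen by αΔT L = 22.7×10⁻⁶ × 123 × 1950 = 5.445 mm.
With a force P in the spring, the elastic change of the tube is PL/(AE) and that of the spring is P/k; compatibility requires their sum to equal δ_free.
So P = δ_free / [L/(AE) + 1/k] = 5.445 / [ 1950/(525×73×10³) + 1/(2300) ].
P = 5.445 / 0.0004857 = 11210 N.
Spring compression = P/k = 11210/(2300) = 4.874 mm.

δ ≈ 4.87 mm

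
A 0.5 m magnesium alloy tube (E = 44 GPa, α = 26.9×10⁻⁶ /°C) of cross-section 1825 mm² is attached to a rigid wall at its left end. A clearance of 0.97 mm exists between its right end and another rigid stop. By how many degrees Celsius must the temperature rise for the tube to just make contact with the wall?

ΔT ≈ 72.1 °C

The gap closes when αΔT L = 0.97 mm, since the tube is still unstressed at that instant.
So ΔT = g/(αL) = 0.97/(26.9×10⁻⁶ × 500) = 72.12 °C.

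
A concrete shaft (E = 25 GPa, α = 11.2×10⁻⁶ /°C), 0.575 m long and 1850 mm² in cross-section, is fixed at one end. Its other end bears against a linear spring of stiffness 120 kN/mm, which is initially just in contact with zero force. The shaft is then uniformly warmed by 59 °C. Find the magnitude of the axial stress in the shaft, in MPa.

If the spring were absent the shaft would lengthen by αΔT L = 11.2×10⁻⁶ × 59 × 575 = 0.38 mm.
Let P be the compressive force at the spring. The shaft shortens elastically by PL/(AE) and the spring compresses by P/k; together these equal δ_free.
P [ L/(AE) + 1/k ] = δ_free → P [ 575/(1850×25×10³) + 1/(120×10³) ] = 0.38.
P = 0.38 / 2.077×10⁻⁵ = 18300 N.
σ = P/A = 18300/1850 = 9.89 MPa.

σ ≈ 9.89 MPa (compressive)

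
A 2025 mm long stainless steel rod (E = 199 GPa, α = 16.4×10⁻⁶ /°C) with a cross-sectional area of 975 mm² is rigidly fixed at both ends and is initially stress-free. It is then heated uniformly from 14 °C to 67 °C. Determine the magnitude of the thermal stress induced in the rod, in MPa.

The supports are rigid, so the total axial strain is zero. The restrained thermal strain is ε = αΔT = 16.4×10⁻⁶ × 53 = 869.2×10⁻⁶.
σ = EαΔT = 199×10³ × 16.4×10⁻⁶ × 53 = 173 MPa (compressive; the rod is trying to expand).

σ ≈ 173 MPa (compressive)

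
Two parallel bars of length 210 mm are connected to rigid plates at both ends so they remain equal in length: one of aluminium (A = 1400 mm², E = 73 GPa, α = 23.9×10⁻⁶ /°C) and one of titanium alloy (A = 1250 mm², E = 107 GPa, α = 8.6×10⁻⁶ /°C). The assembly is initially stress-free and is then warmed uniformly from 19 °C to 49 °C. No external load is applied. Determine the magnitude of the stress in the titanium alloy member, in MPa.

σ ≈ 21.3 MPa (tensile)

The aluminium has the larger α, so on heating it would change length more than the titanium alloy if both were free. The rigid plates force a common final length, so the aluminium is put into compression and the titanium alloy into tension, with equal and opposite forces P (no external load).
Setting the final lengths equal and cancelling L: (α₁ − α₂)ΔT = P/(A₁E₁) + P/(A₂E₂).
|α₁ − α₂|·ΔT = 15.3×10⁻⁶ × 30 = 0.000459.
1/(A₁E₁) + 1/(A₂E₂) = 1/(1400×73×10³) + 1/(1250×107×10³) = 1.726×10⁻⁸ N⁻¹.
P = 0.000459 / 1.726×10⁻⁸ = 26590 N = 26.59 kN.
σ_{titanium alloy} = P/A₂ = 26590/1250 = 21.27 MPa, tensile.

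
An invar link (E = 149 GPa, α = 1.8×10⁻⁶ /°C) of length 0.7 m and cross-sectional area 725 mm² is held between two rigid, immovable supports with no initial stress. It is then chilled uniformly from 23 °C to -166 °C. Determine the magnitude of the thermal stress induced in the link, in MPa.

σ ≈ 50.7 MPa (tensile)

With length fixed, the mechanical strain must cancel the thermal strain αΔT = 1.8×10⁻⁶ × 189 = 340.2×10⁻⁶.
σ = EαΔT = 149×10³ × 1.8×10⁻⁶ × 189 = 50.69 MPa (tensile; the link is trying to contract).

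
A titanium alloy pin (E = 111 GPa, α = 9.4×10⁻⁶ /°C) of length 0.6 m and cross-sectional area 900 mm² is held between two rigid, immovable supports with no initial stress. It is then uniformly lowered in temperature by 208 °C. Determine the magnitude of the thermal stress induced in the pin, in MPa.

The supports are rigid, so the total axial strain is zero. The restrained thermal strain is ε = αΔT = 9.4×10⁻⁶ × 208 = 1955.2×10⁻⁶.
σ = EαΔT = 111×10³ × 9.4×10⁻⁶ × 208 = 217 MPa (tensile; the pin is trying to contract).

σ ≈ 217 MPa (tensile)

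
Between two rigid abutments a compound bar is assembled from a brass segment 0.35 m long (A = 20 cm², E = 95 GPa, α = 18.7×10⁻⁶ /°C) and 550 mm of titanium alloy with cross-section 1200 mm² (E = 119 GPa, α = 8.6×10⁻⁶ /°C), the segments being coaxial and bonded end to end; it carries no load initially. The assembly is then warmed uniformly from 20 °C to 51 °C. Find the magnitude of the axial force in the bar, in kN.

P ≈ 61.4 kN (compressive)

With the walls removed the bar would change length by δ_free = Σ αᵢΔT Lᵢ = 18.7×10⁻⁶×31×350 + 8.6×10⁻⁶×31×550 = 0.3495 mm.
The walls prevent any net length change, so an axial force P (same in every segment) develops. Compatibility: P · Σ Lᵢ/(AᵢEᵢ) = δ_free.
Σ Lᵢ/(AᵢEᵢ) = 350/(2000×95×10³) + 550/(1200×119×10³) = 5.694×10⁻⁶ mm/N.
P = 0.3495 / 5.694×10⁻⁶ = 61390 N = 61.39 kN, compressive.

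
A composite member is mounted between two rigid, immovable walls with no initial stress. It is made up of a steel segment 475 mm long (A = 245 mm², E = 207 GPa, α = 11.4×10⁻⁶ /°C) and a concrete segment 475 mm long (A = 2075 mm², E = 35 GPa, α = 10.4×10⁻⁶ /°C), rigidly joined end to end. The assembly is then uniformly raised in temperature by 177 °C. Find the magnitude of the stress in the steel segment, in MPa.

With the walls removed the bar would change length by δ_free = Σ αᵢΔT Lᵢ = 11.4×10⁻⁶×177×475 + 10.4×10⁻⁶×177×475 = 1.833 mm.
Since the ends are fixed, an axial force P builds up, equal in every segment, with P · Σ Lᵢ/(AᵢEᵢ) = δ_free.
The series flexibility is Σ Lᵢ/(AᵢEᵢ) = 475/(245×207×10³) + 475/(2075×35×10³) = 1.591×10⁻⁵ mm/N.
Hence P = δ_free / Σ(L/AE) = 1.833/1.591×10⁻⁵ = 115.2 kN (compressive).
σ_{steel} = P / A = 115200 / 245 = 470.3 MPa.

σ ≈ 470 MPa (compressive)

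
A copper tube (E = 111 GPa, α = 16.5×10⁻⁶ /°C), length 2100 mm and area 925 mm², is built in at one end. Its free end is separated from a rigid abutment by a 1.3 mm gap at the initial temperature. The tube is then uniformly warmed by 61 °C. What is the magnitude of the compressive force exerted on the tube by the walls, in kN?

P ≈ 39.8 kN

If the wall were absent the tube would grow by αΔT L = 16.5×10⁻⁶ × 61 × 2100 = 2.114 mm.
This exceeds the 1.3 mm gap, so the wall pushes back. The portion of expansion that must be recovered elastically is δ_free − gap = 2.114 − 1.3 = 0.8136 mm.
That suppressed elongation corresponds to σ = E·Δ/L = 111×10³ × 0.8136/2100 = 43.01 MPa.
P = σA = 43.01 × 925 = 39.78 kN.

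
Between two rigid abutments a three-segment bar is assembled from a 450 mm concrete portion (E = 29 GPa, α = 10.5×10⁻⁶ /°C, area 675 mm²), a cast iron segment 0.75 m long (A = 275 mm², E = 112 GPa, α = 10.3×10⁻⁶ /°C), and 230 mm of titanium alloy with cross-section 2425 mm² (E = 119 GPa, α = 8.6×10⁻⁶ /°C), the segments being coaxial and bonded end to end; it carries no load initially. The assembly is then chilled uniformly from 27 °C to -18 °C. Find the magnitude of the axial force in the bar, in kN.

With the walls removed the bar would change length by δ_free = Σ αᵢΔT Lᵢ = 10.5×10⁻⁶×45×450 + 10.3×10⁻⁶×45×750 + 8.6×10⁻⁶×45×230 = 0.6493 mm.
The walls prevent any net length change, so an axial force P (same in every segment) develops. Compatibility: P · Σ Lᵢ/(AᵢEᵢ) = δ_free.
Σ Lᵢ/(AᵢEᵢ) = 450/(675×29×10³) + 750/(275×112×10³) + 230/(2425×119×10³) = 4.814×10⁻⁵ mm/N.
Hence P = δ_free / Σ(L/AE) = 0.6493/4.814×10⁻⁵ = 13.49 kN (tensile).

P ≈ 13.5 kN (tensile)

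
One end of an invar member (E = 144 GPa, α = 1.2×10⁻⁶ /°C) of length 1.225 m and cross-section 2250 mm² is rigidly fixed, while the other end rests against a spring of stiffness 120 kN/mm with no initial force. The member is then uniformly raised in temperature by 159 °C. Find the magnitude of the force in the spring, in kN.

P ≈ 19.3 kN

If the spring were absent the member would lengthen by αΔT L = 1.2×10⁻⁶ × 159 × 1225 = 0.2337 mm.
Let P be the compressive force at the spring. The member shortens elastically by PL/(AE) and the spring compresses by P/k; together these equal δ_free.
P [ L/(AE) + 1/k ] = δ_free → P [ 1225/(2250×144×10³) + 1/(120×10³) ] = 0.2337.
P = 0.2337 / 1.211×10⁻⁵ = 19290 N.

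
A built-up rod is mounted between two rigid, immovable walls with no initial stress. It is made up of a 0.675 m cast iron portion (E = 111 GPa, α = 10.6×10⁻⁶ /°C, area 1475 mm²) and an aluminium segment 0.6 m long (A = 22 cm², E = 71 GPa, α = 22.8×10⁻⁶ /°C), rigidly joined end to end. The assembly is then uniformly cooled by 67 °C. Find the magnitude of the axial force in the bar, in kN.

P ≈ 175 kN (tensile)

Free thermal contraction of the whole bar: Σ αᵢΔT Lᵢ = 10.6×10⁻⁶×67×675 + 22.8×10⁻⁶×67×600 = 1.396 mm.
The walls prevent any net length change, so an axial force P (same in every segment) develops. Compatibility: P · Σ Lᵢ/(AᵢEᵢ) = δ_free.
Σ Lᵢ/(AᵢEᵢ) = 675/(1475×111×10³) + 600/(2200×71×10³) = 7.964×10⁻⁶ mm/N.
P = 1.396 / 7.964×10⁻⁶ = 175300 N = 175.3 kN, tensile.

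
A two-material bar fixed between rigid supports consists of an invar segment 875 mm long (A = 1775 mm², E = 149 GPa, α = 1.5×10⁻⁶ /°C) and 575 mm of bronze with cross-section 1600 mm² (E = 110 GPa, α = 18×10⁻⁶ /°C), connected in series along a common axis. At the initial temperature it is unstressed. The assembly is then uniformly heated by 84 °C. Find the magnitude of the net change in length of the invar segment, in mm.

|ΔL| ≈ 0.383 mm

Free thermal expansion of the whole bar: Σ αᵢΔT Lᵢ = 1.5×10⁻⁶×84×875 + 18×10⁻⁶×84×575 = 0.9797 mm.
The rigid supports impose zero overall length change; the single axial force P common to all segments must satisfy P Σ Lᵢ/(AᵢEᵢ) = δ_free.
Σ Lᵢ/(AᵢEᵢ) = 875/(1775×149×10³) + 575/(1600×110×10³) = 6.575×10⁻⁶ mm/N.
P = 0.9797 / 6.575×10⁻⁶ = 149000 N = 149 kN, compressive.
For the invar segment, free thermal change = 1.5×10⁻⁶×84×875 = 0.1103 mm and elastic change from P = 149000×875/(1775×149×10³) = 0.4929 mm; these oppose, so the net change is 0.383 mm (segment shortens).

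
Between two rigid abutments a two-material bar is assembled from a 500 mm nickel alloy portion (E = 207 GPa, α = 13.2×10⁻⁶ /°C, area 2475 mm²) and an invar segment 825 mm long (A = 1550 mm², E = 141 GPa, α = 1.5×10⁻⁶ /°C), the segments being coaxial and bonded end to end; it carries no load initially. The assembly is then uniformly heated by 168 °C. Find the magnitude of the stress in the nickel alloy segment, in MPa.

σ ≈ 112 MPa (compressive)

Free thermal expansion of the whole bar: Σ αᵢΔT Lᵢ = 13.2×10⁻⁶×168×500 + 1.5×10⁻⁶×168×825 = 1.317 mm.
Since the ends are fixed, an axial force P builds up, equal in every segment, with P · Σ Lᵢ/(AᵢEᵢ) = δ_free.
Σ Lᵢ/(AᵢEᵢ) = 500/(2475×207×10³) + 825/(1550×141×10³) = 4.751×10⁻⁶ mm/N.
So P = 1.317 / 4.751×10⁻⁶ = 277.2 kN, compressive.
σ_{nickel alloy} = P / A = 277200 / 2475 = 112 MPa.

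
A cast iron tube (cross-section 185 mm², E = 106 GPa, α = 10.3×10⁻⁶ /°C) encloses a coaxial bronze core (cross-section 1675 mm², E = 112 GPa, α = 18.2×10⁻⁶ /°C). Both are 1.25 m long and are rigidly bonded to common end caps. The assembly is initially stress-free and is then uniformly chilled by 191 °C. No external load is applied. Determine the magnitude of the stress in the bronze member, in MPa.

σ ≈ 16 MPa (tensile)

Equilibrium of a rigid end plate with no external load gives equal and opposite internal forces ±P in the two members. Since α_{bronze} > α_{cast iron}, cooling drives the bronze into tension and the cast iron into compression.
Compatibility of the two members (thermal + elastic change equal): (α₁ − α₂)ΔT = P·[1/(A₁E₁) + 1/(A₂E₂)].
|α₁ − α₂|·ΔT = 7.9×10⁻⁶ × 191 = 0.001509.
1/(A₁E₁) + 1/(A₂E₂) = 1/(185×106×10³) + 1/(1675×112×10³) = 5.632×10⁻⁸ N⁻¹.
So P = 0.001509 / 5.632×10⁻⁸ = 26.79 kN.
σ_{bronze} = P/A₂ = 26790/1675 = 15.99 MPa, tensile.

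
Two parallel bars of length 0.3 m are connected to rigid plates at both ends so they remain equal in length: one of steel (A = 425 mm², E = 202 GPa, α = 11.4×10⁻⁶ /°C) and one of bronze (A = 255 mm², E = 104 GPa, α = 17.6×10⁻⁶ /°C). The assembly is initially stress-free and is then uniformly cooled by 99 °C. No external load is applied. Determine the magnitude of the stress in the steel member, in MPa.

Both members must finish at the same length. With the larger α, the bronze tends to over-contract; the plates restrain it, putting the bronze in tension and the steel in compression. With no external load the two internal forces are equal and opposite, magnitude P.
Setting the final lengths equal and cancelling L: (α₁ − α₂)ΔT = P/(A₁E₁) + P/(A₂E₂).
|α₁ − α₂|·ΔT = 6.2×10⁻⁶ × 99 = 0.0006138.
1/(A₁E₁) + 1/(A₂E₂) = 1/(425×202×10³) + 1/(255×104×10³) = 4.936×10⁻⁸ N⁻¹.
So P = 0.0006138 / 4.936×10⁻⁸ = 12.44 kN.
σ_{steel} = P/A₁ = 12440/425 = 29.26 MPa, compressive.

σ ≈ 29.3 MPa (compressive)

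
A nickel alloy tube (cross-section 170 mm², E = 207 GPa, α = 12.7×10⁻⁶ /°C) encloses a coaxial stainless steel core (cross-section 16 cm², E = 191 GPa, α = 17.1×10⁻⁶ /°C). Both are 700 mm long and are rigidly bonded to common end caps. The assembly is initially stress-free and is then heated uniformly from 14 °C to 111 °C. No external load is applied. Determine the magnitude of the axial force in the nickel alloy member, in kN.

The stainless steel has the larger α, so on heating it would change length more than the nickel alloy if both were free. The rigid plates force a common final length, so the stainless steel is put into compression and the nickel alloy into tension, with equal and opposite forces P (no external load).
Setting the final lengths equal and cancelling L: (α₁ − α₂)ΔT = P/(A₁E₁) + P/(A₂E₂).
|α₁ − α₂|·ΔT = 4.4×10⁻⁶ × 97 = 0.0004268.
1/(A₁E₁) + 1/(A₂E₂) = 1/(170×207×10³) + 1/(1600×191×10³) = 3.169×10⁻⁸ N⁻¹.
So P = 0.0004268 / 3.169×10⁻⁸ = 13.47 kN.

P ≈ 13.5 kN (tensile in the nickel alloy)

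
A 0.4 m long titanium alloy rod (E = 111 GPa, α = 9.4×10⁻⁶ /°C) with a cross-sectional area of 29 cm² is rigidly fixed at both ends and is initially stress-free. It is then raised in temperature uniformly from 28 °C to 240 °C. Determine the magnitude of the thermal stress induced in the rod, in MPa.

σ ≈ 221 MPa (compressive)

With length fixed, the mechanical strain must cancel the thermal strain αΔT = 9.4×10⁻⁶ × 212 = 1992.8×10⁻⁶.
Hence σ = E·αΔT = 111×10³ × 1992.8×10⁻⁶ = 221.2 MPa, compressive.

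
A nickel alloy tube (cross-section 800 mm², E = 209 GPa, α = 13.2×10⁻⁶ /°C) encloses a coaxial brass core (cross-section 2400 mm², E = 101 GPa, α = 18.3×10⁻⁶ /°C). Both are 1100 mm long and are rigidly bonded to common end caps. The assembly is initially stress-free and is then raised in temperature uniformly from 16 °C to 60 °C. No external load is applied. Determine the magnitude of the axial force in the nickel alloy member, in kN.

The brass has the larger α, so on heating it would change length more than the nickel alloy if both were free. The rigid plates force a common final length, so the brass is put into compression and the nickel alloy into tension, with equal and opposite forces P (no external load).
Equating the net (thermal + elastic) strains gives |α₁ − α₂|·ΔT = P·[1/(A₁E₁) + 1/(A₂E₂)].
|α₁ − α₂|·ΔT = 5.1×10⁻⁶ × 44 = 0.0002244.
1/(A₁E₁) + 1/(A₂E₂) = 1/(800×209×10³) + 1/(2400×101×10³) = 1.011×10⁻⁸ N⁻¹.
So P = 0.0002244 / 1.011×10⁻⁸ = 22.2 kN.

P ≈ 22.2 kN (tensile in the nickel alloy)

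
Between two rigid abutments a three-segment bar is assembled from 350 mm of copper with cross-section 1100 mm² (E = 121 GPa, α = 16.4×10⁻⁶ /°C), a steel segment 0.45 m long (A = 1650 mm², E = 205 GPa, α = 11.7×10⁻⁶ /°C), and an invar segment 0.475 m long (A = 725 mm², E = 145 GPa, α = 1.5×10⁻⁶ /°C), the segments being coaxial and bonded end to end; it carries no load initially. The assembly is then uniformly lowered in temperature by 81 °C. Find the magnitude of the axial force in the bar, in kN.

P ≈ 112 kN (tensile)

Free thermal contraction of the whole bar: Σ αᵢΔT Lᵢ = 16.4×10⁻⁶×81×350 + 11.7×10⁻⁶×81×450 + 1.5×10⁻⁶×81×475 = 0.9491 mm.
Since the ends are fixed, an axial force P builds up, equal in every segment, with P · Σ Lᵢ/(AᵢEᵢ) = δ_free.
The series flexibility is Σ Lᵢ/(AᵢEᵢ) = 350/(1100×121×10³) + 450/(1650×205×10³) + 475/(725×145×10³) = 8.478×10⁻⁶ mm/N.
Hence P = δ_free / Σ(L/AE) = 0.9491/8.478×10⁻⁶ = 111.9 kN (tensile).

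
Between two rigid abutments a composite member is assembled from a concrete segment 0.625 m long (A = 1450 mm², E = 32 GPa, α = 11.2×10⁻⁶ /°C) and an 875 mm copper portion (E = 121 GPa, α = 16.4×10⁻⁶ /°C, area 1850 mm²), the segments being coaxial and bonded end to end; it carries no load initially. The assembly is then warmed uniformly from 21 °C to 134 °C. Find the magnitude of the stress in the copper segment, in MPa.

Free thermal expansion of the whole bar: Σ αᵢΔT Lᵢ = 11.2×10⁻⁶×113×625 + 16.4×10⁻⁶×113×875 = 2.413 mm.
The rigid supports impose zero overall length change; the single axial force P common to all segments must satisfy P Σ Lᵢ/(AᵢEᵢ) = δ_free.
The series flexibility is Σ Lᵢ/(AᵢEᵢ) = 625/(1450×32×10³) + 875/(1850×121×10³) = 1.738×10⁻⁵ mm/N.
So P = 2.413 / 1.738×10⁻⁵ = 138.8 kN, compressive.
σ_{copper} = P / A = 138800 / 1850 = 75.04 MPa.

σ ≈ 75 MPa (compressive)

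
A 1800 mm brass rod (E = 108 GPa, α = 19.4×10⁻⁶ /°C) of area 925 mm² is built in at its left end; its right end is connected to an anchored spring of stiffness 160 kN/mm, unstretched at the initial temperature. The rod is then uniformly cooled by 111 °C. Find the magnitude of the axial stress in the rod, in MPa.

σ ≈ 173 MPa (tensile)

If the spring were absent the rod would shorten by αΔT L = 19.4×10⁻⁶ × 111 × 1800 = 3.876 mm.
Let P be the tensile force in the spring. The rod extends elastically by PL/(AE) and the spring stretches by P/k; together these equal δ_free.
So P = δ_free / [L/(AE) + 1/k] = 3.876 / [ 1800/(925×108×10³) + 1/(160×10³) ].
P = 3.876 / 2.427×10⁻⁵ = 159700 N.
σ = P/A = 159700/925 = 172.7 MPa.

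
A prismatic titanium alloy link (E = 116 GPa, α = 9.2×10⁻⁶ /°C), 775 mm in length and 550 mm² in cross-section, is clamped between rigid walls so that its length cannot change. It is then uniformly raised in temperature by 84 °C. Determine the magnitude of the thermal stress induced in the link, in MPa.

σ ≈ 89.6 MPa (compressive)

The supports are rigid, so the total axial strain is zero. The restrained thermal strain is ε = αΔT = 9.2×10⁻⁶ × 84 = 772.8×10⁻⁶.
Hence σ = E·αΔT = 116×10³ × 772.8×10⁻⁶ = 89.64 MPa, compressive.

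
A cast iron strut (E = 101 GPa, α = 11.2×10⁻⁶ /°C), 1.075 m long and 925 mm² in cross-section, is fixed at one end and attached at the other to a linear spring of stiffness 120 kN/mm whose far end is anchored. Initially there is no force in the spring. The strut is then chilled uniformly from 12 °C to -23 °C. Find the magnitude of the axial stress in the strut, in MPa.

Free thermal contraction: δ_free = αΔT L = 11.2×10⁻⁶ × 35 × 1075 = 0.4214 mm.
Let P be the tensile force in the spring. The strut extends elastically by PL/(AE) and the spring stretches by P/k; together these equal δ_free.
So P = δ_free / [L/(AE) + 1/k] = 0.4214 / [ 1075/(925×101×10³) + 1/(120×10³) ].
P = 0.4214 / 1.984×10⁻⁵ = 21240 N.
σ = P/A = 21240/925 = 22.96 MPa.

σ ≈ 23 MPa (tensile)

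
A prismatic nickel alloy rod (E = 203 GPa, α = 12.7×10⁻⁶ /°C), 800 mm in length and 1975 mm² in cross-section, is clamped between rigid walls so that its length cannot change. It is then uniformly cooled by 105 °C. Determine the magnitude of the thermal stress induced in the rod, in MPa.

Because both ends are immovable the net strain is zero, and the suppressed thermal strain is αΔT = 12.7×10⁻⁶ × 105 = 1333.5×10⁻⁶.
The stress required to suppress this strain is σ = Eε = 203×10³ × 1333.5×10⁻⁶ = 270.7 MPa, tensile since the rod is trying to contract.

σ ≈ 271 MPa (tensile)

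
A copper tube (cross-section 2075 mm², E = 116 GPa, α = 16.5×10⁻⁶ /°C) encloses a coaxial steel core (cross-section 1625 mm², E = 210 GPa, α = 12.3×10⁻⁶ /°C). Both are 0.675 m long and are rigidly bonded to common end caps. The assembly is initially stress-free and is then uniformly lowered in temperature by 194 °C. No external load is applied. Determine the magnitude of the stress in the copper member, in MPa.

σ ≈ 55.4 MPa (tensile)

Both members must finish at the same length. With the larger α, the copper tends to over-contract; the plates restrain it, putting the copper in tension and the steel in compression. With no external load the two internal forces are equal and opposite, magnitude P.
Equating the net (thermal + elastic) strains gives |α₁ − α₂|·ΔT = P·[1/(A₁E₁) + 1/(A₂E₂)].
|α₁ − α₂|·ΔT = 4.2×10⁻⁶ × 194 = 0.0008148.
1/(A₁E₁) + 1/(A₂E₂) = 1/(2075×116×10³) + 1/(1625×210×10³) = 7.085×10⁻⁹ N⁻¹.
P = 0.0008148 / 7.085×10⁻⁹ = 115000 N = 115 kN.
σ_{copper} = P/A₁ = 115000/2075 = 55.42 MPa, tensile.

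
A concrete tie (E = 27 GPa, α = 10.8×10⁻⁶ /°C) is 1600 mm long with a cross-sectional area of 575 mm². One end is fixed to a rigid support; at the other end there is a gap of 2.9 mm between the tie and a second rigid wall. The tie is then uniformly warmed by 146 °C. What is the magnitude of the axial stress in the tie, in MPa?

σ ≈ 0 MPa

If the wall were absent the tie would grow by αΔT L = 10.8×10⁻⁶ × 146 × 1600 = 2.523 mm.
This is smaller than the 2.9 mm clearance, so the tie expands freely without reaching the stop — the stress is zero.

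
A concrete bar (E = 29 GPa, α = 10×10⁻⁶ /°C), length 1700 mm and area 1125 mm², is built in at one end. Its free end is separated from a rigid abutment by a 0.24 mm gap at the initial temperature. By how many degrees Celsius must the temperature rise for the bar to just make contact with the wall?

The gap closes when αΔT L = 0.24 mm, since the bar is still unstressed at that instant.
ΔT = 0.24 / (10×10⁻⁶ × 1700) = 14.12 °C.

ΔT ≈ 14.1 °C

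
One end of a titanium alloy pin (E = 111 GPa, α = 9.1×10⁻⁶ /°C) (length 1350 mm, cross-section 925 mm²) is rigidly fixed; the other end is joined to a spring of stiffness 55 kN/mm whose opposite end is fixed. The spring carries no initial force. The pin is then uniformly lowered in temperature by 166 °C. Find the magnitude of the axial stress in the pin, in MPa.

σ ≈ 70.4 MPa (tensile)

Free thermal contraction: δ_free = αΔT L = 9.1×10⁻⁶ × 166 × 1350 = 2.039 mm.
With a force P in the spring, the elastic change of the pin is PL/(AE) and that of the spring is P/k; compatibility requires their sum to equal δ_free.
So P = δ_free / [L/(AE) + 1/k] = 2.039 / [ 1350/(925×111×10³) + 1/(55×10³) ].
P = 2.039 / 3.133×10⁻⁵ = 65090 N.
σ = P/A = 65090/925 = 70.37 MPa.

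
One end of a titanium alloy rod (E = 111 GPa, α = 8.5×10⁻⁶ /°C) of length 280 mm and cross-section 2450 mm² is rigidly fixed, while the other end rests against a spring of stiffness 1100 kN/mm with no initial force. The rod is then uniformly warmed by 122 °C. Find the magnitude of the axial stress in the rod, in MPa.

σ ≈ 61.1 MPa (compressive)

Free thermal expansion: δ_free = αΔT L = 8.5×10⁻⁶ × 122 × 280 = 0.2904 mm.
Let P be the compressive force at the spring. The rod shortens elastically by PL/(AE) and the spring compresses by P/k; together these equal δ_free.
So P = δ_free / [L/(AE) + 1/k] = 0.2904 / [ 280/(2450×111×10³) + 1/(1100×10³) ].
P = 0.2904 / 1.939×10⁻⁶ = 149800 N.
σ = P/A = 149800/2450 = 61.13 MPa.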